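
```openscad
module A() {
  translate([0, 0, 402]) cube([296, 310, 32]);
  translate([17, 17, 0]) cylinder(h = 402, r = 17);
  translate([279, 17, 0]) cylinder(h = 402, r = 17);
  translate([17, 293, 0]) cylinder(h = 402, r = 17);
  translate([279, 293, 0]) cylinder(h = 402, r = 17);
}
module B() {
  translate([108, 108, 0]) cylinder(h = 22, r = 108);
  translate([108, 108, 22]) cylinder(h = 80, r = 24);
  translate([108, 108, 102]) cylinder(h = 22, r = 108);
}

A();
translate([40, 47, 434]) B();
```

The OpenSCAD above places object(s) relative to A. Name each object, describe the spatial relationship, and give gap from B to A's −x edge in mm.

A is a stool. B is a spool. The spool is on top of the stool, centred. The gap from the spool to the stool's −x edge is 40 mm.

The spool's min-x is at 40; the stool's min-x is 0; gap = 40 mm.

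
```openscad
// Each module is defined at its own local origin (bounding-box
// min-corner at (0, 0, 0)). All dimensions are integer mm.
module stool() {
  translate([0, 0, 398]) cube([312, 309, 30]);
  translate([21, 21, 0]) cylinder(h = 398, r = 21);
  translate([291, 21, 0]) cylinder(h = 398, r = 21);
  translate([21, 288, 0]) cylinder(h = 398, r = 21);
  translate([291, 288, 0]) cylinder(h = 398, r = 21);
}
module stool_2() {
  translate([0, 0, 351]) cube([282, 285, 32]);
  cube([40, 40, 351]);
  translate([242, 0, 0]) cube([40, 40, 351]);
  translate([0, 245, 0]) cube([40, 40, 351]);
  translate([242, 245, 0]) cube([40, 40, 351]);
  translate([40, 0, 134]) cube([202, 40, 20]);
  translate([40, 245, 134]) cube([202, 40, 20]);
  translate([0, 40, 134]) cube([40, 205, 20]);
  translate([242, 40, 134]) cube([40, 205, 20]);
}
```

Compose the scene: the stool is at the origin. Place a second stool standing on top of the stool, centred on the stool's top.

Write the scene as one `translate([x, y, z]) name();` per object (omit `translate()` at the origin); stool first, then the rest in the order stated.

stool();
translate([15, 12, 428]) stool_2();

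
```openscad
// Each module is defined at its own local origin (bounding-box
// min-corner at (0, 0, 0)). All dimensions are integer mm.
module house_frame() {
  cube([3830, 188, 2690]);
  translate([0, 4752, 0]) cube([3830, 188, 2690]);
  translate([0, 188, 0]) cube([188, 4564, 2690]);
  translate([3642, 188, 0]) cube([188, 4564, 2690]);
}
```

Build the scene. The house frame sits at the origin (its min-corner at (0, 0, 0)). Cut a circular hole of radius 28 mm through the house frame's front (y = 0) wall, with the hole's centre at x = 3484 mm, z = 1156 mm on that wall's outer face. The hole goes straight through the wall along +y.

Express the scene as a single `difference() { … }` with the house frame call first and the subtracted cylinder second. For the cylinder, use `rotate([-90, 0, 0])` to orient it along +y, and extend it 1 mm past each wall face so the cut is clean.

difference() {
  house_frame();
  translate([3484, -1, 1156]) rotate([-90, 0, 0]) cylinder(h = 190, r = 28);
}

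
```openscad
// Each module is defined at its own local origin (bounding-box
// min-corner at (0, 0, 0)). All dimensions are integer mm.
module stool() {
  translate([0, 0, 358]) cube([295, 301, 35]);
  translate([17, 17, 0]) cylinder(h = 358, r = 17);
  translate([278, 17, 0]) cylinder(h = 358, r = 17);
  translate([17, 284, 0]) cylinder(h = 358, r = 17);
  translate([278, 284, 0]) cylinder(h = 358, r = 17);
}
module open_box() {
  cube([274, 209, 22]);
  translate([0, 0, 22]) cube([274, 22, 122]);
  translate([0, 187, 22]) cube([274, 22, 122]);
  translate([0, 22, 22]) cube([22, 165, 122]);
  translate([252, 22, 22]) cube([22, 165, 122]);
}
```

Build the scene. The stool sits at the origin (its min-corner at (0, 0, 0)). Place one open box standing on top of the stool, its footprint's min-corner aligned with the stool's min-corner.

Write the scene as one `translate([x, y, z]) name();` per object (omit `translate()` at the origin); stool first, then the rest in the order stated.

stool();
translate([0, 0, 393]) open_box();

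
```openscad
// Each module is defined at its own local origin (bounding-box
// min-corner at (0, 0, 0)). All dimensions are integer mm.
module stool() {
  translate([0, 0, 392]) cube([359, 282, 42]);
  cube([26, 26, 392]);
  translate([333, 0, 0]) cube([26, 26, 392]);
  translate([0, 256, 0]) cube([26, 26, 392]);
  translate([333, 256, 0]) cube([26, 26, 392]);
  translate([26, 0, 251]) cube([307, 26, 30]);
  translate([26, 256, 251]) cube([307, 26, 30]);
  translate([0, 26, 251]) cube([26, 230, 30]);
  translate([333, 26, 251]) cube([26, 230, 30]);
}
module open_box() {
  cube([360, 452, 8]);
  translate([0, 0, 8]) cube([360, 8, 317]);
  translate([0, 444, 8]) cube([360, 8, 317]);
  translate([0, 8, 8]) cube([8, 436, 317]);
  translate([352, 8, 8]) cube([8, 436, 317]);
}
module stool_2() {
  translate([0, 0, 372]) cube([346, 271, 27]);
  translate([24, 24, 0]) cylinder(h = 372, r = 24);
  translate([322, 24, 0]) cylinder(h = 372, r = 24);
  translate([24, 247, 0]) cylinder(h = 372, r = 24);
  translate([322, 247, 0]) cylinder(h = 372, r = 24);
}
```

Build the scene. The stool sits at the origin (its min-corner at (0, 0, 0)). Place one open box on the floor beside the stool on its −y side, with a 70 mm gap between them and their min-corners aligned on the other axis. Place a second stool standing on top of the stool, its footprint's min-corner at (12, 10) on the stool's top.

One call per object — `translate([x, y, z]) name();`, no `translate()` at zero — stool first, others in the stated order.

stool();
translate([0, -522, 0]) open_box();
translate([12, 10, 434]) stool_2();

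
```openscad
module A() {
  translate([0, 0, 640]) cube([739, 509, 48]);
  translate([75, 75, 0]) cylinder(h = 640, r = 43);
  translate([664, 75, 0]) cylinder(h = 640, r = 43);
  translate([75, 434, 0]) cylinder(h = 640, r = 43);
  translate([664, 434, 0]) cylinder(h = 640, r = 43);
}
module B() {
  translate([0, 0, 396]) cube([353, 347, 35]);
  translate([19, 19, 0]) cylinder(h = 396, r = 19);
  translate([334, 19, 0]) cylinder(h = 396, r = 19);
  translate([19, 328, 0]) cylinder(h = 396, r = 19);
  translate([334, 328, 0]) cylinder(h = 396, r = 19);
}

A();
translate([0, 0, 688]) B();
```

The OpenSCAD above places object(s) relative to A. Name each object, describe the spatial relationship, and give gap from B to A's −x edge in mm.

The stool's min-x is at 0; the table's min-x is 0; gap = 0 mm.

A is a table. B is a stool. The stool is on top of the table. The gap from the stool to the table's −x edge is 0 mm.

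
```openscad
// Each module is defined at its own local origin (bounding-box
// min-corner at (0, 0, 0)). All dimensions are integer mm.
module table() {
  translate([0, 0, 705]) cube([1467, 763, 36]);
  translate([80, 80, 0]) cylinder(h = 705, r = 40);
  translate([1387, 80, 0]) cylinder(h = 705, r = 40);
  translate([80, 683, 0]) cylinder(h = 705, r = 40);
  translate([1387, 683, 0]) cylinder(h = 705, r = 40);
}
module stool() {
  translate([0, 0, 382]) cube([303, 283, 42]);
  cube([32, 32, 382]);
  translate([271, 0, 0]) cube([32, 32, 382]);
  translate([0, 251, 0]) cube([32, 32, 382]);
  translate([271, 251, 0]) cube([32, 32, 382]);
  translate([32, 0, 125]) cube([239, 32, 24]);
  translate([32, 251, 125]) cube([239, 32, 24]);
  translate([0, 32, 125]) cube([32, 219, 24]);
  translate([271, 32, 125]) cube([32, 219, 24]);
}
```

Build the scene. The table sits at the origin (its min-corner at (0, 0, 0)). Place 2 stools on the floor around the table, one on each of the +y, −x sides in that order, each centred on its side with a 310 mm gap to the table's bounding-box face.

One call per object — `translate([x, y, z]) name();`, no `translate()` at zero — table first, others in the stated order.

table();
translate([582, 1073, 0]) stool();
translate([-613, 240, 0]) stool();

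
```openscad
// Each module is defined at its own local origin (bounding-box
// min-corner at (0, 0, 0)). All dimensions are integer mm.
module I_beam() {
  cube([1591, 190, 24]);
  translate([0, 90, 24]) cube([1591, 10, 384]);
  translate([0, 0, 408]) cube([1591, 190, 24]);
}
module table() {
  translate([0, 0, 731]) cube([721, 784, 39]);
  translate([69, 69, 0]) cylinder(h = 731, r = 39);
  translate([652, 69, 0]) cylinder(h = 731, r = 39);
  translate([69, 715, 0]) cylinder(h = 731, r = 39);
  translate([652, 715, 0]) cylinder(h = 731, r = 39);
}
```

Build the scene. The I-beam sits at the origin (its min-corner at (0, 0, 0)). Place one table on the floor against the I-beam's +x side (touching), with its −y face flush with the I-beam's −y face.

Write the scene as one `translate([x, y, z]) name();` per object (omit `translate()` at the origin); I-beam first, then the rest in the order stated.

I_beam();
translate([1591, 0, 0]) table();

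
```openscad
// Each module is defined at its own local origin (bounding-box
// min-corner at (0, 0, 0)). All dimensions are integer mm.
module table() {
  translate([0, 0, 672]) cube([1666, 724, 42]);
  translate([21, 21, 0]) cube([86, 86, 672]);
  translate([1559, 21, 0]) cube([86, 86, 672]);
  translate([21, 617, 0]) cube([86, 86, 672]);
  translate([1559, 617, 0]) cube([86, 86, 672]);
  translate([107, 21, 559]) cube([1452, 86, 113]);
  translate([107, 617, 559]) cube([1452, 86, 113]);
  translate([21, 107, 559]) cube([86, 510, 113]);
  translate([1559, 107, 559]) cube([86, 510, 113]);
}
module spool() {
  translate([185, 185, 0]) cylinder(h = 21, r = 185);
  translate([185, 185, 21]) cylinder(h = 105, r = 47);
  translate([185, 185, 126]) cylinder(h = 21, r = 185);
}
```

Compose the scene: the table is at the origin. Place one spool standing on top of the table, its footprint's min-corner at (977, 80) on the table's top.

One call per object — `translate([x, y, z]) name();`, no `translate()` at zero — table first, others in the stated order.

table();
translate([977, 80, 714]) spool();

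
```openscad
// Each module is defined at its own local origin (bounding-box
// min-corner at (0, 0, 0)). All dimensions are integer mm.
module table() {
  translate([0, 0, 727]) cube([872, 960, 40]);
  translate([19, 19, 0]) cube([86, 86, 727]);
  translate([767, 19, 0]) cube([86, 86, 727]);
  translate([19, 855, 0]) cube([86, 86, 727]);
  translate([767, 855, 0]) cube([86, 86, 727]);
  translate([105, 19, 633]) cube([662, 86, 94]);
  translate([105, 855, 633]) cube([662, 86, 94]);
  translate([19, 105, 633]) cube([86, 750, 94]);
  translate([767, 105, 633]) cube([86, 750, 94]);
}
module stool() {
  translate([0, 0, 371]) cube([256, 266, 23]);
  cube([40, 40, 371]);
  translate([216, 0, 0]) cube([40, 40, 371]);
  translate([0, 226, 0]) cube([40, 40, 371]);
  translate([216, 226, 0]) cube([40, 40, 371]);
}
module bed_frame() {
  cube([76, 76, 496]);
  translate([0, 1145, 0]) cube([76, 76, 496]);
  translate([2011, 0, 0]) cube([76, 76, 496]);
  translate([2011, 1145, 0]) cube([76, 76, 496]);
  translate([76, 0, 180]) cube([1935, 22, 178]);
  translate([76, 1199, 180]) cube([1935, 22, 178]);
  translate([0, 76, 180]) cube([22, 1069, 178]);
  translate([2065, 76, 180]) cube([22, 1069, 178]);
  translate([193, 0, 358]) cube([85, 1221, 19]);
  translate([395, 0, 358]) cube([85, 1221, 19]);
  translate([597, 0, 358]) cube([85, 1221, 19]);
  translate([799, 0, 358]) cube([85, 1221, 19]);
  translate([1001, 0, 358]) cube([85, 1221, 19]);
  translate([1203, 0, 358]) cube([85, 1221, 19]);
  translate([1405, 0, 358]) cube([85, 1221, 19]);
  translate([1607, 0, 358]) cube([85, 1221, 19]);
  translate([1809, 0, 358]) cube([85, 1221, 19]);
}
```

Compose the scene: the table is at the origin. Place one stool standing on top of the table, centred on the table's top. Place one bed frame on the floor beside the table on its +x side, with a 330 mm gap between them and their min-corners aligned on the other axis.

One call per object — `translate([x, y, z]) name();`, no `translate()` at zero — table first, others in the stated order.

table();
translate([308, 347, 767]) stool();
translate([1202, 0, 0]) bed_frame();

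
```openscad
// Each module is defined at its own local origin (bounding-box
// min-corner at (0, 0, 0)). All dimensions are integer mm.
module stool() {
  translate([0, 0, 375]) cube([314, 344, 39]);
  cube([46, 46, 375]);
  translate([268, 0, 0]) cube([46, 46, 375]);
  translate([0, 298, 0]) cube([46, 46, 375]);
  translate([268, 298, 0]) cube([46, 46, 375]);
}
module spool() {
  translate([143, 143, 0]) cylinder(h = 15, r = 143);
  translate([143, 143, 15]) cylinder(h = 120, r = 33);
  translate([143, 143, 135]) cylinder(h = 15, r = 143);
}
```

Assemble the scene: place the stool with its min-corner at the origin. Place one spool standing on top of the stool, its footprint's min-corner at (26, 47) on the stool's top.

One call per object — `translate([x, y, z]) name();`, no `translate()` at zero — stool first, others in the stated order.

stool();
translate([26, 47, 414]) spool();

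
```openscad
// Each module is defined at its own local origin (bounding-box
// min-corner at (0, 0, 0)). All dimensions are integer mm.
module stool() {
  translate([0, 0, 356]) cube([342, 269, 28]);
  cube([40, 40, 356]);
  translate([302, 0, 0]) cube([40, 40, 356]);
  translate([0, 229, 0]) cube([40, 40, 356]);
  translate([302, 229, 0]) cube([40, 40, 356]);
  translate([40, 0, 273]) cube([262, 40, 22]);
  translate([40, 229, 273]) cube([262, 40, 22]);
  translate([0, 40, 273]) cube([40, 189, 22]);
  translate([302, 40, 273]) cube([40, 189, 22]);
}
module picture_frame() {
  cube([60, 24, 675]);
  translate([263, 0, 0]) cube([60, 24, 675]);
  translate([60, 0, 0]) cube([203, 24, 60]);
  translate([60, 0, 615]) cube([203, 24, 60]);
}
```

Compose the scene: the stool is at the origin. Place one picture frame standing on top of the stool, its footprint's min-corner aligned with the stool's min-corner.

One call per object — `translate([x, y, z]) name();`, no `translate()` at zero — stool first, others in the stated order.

stool();
translate([0, 0, 384]) picture_frame();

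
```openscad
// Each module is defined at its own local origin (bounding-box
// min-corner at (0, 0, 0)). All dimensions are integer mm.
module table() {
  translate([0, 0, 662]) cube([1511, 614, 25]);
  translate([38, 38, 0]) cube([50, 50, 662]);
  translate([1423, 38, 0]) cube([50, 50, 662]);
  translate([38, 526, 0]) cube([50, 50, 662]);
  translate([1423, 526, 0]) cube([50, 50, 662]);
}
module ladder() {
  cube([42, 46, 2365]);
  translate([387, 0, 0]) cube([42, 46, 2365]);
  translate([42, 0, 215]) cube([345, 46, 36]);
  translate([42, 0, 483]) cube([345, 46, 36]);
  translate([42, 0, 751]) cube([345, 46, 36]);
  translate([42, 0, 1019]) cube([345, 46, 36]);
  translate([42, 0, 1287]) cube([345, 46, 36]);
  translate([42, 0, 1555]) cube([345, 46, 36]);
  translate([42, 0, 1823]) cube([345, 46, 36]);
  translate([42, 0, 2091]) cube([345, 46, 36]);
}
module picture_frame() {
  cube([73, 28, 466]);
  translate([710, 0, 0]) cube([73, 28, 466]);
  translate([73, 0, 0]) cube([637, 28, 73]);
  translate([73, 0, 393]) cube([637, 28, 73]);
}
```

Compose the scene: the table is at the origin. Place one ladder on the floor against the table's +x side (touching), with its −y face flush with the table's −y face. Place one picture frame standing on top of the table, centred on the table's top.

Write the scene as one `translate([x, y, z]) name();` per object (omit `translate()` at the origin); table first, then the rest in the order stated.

table();
translate([1511, 0, 0]) ladder();
translate([364, 293, 687]) picture_frame();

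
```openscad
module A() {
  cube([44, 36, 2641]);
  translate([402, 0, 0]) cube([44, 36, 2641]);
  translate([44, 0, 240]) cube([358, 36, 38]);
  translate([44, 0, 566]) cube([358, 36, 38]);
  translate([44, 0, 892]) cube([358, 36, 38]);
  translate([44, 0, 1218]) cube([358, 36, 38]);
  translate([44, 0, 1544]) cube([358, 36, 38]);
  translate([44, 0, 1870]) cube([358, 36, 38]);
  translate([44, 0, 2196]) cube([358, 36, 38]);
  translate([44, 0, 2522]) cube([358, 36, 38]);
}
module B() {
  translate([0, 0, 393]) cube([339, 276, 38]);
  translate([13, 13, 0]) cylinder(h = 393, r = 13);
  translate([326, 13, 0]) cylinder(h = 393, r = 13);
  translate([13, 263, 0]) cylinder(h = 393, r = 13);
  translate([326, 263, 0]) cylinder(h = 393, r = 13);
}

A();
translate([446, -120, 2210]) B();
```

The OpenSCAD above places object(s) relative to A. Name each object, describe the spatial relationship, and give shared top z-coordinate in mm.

Both tops at z = 2641 mm.

A is a ladder. B is a stool. The stool is beside the ladder with their tops flush at z = 2641. The shared top z-coordinate is 2641 mm.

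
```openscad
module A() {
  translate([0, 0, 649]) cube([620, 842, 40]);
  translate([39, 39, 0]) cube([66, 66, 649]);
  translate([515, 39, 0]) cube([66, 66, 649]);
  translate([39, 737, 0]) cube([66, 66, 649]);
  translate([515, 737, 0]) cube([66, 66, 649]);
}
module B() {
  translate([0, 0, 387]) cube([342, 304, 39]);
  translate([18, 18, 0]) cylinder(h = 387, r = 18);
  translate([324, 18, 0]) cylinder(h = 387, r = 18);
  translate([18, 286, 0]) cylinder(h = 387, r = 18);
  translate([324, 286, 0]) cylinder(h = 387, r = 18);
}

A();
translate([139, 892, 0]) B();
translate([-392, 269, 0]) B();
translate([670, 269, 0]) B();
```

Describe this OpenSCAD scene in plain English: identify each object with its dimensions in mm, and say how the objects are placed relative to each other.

A is a table with a 620×842 mm rectangular top, 40 mm thick, top surface at z = 689 mm, supported by four 66×66 mm square legs, each inset 39 mm from the nearest pair of top edges, running from the floor.

B is a four-legged stool. The seat is a 342×304×39 mm slab whose top surface is at z = 426 mm; four round legs, each 36 mm in diameter, run from the floor (z = 0) to the underside of the seat, each leg's axis is inset half a diameter from the nearest pair of seat edges (so the leg's bounding box is flush with the corner).

Three stools sit around the table at the +y, −x, +x sides.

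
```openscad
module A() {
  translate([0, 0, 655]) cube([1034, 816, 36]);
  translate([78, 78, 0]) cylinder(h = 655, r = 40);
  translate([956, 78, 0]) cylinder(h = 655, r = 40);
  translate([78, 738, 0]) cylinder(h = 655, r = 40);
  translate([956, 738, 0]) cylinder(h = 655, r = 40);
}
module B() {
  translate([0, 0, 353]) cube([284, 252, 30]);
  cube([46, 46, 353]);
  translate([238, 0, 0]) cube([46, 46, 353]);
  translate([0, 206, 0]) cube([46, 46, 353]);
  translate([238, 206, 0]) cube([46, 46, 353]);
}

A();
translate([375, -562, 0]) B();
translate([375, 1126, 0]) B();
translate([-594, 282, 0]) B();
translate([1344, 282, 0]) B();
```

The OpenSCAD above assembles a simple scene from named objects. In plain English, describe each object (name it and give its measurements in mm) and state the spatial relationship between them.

A is a table: top 1034 mm (x) × 816 mm (y), 36 mm thick, upper face at z = 691 mm, on four round legs of 80 mm diameter, each leg's bounding box inset 38 mm from the nearest pair of top edges, running from z = 0 to the bottom of the top.

B is a four-legged stool. The seat is 284×252 mm, 30 mm thick, top at z = 383 mm. It stands on four square legs, each 46×46 mm in cross-section, from z = 0 to the seat underside, each flush with a corner of the seat.

Four stools sit around the table at the −y, +y, −x, +x sides.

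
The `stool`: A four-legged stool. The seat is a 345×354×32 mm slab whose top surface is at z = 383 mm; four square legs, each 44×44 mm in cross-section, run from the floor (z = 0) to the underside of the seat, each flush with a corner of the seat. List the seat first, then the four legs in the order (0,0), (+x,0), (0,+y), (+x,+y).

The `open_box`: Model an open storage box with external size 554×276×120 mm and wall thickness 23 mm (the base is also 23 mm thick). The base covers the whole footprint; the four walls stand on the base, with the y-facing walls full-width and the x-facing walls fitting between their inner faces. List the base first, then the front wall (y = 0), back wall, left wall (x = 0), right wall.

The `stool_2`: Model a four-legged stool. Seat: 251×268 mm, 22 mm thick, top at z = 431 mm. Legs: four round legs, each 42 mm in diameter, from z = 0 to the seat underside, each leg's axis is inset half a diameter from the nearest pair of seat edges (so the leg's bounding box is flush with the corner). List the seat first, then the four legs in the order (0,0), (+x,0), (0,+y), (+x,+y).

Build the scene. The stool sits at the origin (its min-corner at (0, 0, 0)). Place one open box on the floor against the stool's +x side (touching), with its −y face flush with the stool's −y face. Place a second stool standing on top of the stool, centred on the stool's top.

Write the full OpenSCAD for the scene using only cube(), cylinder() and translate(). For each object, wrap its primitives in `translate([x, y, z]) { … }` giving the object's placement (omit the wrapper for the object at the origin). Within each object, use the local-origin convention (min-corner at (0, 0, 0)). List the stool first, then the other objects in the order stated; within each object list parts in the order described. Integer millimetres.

translate([0, 0, 351]) cube([345, 354, 32]);
cube([44, 44, 351]);
translate([301, 0, 0]) cube([44, 44, 351]);
translate([0, 310, 0]) cube([44, 44, 351]);
translate([301, 310, 0]) cube([44, 44, 351]);
translate([345, 0, 0]) {
  cube([554, 276, 23]);
  translate([0, 0, 23]) cube([554, 23, 97]);
  translate([0, 253, 23]) cube([554, 23, 97]);
  translate([0, 23, 23]) cube([23, 230, 97]);
  translate([531, 23, 23]) cube([23, 230, 97]);
}
translate([47, 43, 383]) {
  translate([0, 0, 409]) cube([251, 268, 22]);
  translate([21, 21, 0]) cylinder(h = 409, r = 21);
  translate([230, 21, 0]) cylinder(h = 409, r = 21);
  translate([21, 247, 0]) cylinder(h = 409, r = 21);
  translate([230, 247, 0]) cylinder(h = 409, r = 21);
}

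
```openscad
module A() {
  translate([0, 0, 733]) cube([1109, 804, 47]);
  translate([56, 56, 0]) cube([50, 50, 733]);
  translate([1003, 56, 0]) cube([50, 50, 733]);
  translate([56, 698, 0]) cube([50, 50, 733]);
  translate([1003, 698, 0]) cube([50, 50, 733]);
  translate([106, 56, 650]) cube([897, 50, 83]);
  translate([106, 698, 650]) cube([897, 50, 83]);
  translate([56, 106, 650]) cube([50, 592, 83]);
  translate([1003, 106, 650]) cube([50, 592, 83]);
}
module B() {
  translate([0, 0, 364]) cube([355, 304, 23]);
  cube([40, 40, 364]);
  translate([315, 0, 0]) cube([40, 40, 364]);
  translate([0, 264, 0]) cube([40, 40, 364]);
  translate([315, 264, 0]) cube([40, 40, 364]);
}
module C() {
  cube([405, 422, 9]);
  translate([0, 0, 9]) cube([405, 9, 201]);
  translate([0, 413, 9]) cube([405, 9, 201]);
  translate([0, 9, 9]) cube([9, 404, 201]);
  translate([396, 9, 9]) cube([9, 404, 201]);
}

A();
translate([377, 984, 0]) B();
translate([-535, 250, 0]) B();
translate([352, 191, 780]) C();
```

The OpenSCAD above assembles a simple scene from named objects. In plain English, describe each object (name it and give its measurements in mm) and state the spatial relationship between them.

A is a rectangular dining table. The top is 1109×804×47 mm with its upper surface at z = 780 mm. It stands on four 50×50 mm square legs, each inset 56 mm from the nearest pair of top edges, running from the floor to the underside of the top. Four apron rails, 50 mm thick and 83 mm tall, run between adjacent legs with their top edges flush with the underside of the top and their outer faces flush with the legs' outer faces.

B is a four-legged stool. The seat is 355×304 mm, 23 mm thick, top at z = 387 mm. It stands on four square legs, each 40×40 mm in cross-section, from z = 0 to the seat underside, each flush with a corner of the seat.

C is an open-topped rectangular box: outside dimensions 405×422×210 mm, with a uniform wall and base thickness of 9 mm. The base is a full 405×422 slab on the floor; four walls sit on top of the base. The front and back walls (the −y and +y sides) span the full width; the two side walls fit between them.

Two stools sit around the table at the +y, −x sides. The open box is on top of the table, centred.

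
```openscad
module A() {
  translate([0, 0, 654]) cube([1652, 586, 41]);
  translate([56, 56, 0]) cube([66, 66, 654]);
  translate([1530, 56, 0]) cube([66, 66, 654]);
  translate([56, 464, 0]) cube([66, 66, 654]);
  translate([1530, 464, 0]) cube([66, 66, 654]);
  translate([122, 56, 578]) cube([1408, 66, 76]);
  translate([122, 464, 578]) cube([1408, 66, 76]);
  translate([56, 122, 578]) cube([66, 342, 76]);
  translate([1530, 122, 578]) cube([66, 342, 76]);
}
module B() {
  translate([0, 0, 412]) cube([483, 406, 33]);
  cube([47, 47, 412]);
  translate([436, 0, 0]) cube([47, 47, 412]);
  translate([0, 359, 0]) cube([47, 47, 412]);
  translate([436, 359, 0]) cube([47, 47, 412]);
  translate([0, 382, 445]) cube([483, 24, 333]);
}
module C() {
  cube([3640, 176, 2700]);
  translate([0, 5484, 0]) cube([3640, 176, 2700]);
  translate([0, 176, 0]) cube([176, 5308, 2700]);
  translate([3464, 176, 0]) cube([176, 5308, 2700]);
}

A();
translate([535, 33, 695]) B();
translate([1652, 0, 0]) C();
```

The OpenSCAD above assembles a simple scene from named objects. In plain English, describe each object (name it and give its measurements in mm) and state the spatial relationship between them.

A is a table: top 1652 mm (x) × 586 mm (y), 41 mm thick, upper face at z = 695 mm, on four 66×66 mm square legs, each inset 56 mm from the nearest pair of top edges, running from z = 0 to the bottom of the top. Four apron rails, 66 mm thick and 76 mm tall, run between adjacent legs with their top edges flush with the underside of the top and their outer faces flush with the legs' outer faces.

B is a chair: 483×406 mm seat, 33 mm thick, top at z = 445 mm, on four 47 mm square corner legs flush with the seat edges. A 24 mm thick backrest slab spans the full seat width, extending 333 mm above the seat top, its back face flush with the seat's +y edge.

C is the wall frame of a small rectangular building: four walls, each 2700 mm tall and 176 mm thick, enclosing a footprint 3640 mm (x) by 5660 mm (y) outside-to-outside, with no floor or roof. The front and back walls (the −y and +y sides) span the full width; the two side walls fit between them.

The chair is on top of the table. The house frame is against the table's +x side, with their −y faces flush.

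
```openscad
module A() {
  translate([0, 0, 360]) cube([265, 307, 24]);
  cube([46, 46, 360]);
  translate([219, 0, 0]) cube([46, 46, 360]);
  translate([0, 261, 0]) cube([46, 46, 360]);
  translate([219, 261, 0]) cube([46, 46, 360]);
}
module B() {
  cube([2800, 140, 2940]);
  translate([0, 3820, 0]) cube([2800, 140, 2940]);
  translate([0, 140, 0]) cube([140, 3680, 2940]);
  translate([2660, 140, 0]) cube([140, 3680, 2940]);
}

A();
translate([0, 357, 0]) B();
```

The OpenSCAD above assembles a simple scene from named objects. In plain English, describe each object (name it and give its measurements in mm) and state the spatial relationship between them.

A is a four-legged stool. The seat is 265×307 mm, 24 mm thick, top at z = 384 mm. It stands on four square legs, each 46×46 mm in cross-section, from z = 0 to the seat underside, each flush with a corner of the seat.

B is the wall frame of a small rectangular building: four walls, each 2940 mm tall and 140 mm thick, enclosing a footprint 2800 mm (x) by 3960 mm (y) outside-to-outside, with no floor or roof. The front and back walls (the −y and +y sides) span the full width; the two side walls fit between them.

The house frame is on the floor beside the stool on its +y side.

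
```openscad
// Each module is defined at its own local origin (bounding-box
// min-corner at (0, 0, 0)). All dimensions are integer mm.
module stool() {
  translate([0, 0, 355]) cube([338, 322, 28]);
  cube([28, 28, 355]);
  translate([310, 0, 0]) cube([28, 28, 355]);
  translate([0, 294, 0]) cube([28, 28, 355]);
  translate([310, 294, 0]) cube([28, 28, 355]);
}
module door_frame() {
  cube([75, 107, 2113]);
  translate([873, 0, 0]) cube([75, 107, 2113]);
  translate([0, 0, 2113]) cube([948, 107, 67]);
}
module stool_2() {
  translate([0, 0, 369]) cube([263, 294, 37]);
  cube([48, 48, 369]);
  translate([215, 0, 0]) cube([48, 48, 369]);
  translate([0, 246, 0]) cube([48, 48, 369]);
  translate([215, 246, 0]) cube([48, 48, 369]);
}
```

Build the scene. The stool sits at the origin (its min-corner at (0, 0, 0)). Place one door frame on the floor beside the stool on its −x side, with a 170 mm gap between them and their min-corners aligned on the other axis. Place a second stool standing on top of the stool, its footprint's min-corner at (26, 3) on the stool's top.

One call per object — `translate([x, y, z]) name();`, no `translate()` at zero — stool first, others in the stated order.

stool();
translate([-1118, 0, 0]) door_frame();
translate([26, 3, 383]) stool_2();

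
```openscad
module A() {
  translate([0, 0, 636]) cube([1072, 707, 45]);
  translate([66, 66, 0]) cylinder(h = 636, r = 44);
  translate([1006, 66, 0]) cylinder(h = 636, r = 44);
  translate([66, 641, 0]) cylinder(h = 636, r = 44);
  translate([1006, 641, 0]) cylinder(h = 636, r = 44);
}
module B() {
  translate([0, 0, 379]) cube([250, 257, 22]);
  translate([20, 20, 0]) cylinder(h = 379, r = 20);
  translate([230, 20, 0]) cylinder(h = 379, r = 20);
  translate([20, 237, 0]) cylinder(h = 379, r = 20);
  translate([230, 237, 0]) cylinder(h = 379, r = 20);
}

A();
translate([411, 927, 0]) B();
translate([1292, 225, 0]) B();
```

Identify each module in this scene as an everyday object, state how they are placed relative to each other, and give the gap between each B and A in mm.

Each stool's nearest face is 220 mm from the table's bounding box.

A is a table. B is a stool. Two stools sit around the table at the +y, +x sides. The gap between each stool and the table is 220 mm.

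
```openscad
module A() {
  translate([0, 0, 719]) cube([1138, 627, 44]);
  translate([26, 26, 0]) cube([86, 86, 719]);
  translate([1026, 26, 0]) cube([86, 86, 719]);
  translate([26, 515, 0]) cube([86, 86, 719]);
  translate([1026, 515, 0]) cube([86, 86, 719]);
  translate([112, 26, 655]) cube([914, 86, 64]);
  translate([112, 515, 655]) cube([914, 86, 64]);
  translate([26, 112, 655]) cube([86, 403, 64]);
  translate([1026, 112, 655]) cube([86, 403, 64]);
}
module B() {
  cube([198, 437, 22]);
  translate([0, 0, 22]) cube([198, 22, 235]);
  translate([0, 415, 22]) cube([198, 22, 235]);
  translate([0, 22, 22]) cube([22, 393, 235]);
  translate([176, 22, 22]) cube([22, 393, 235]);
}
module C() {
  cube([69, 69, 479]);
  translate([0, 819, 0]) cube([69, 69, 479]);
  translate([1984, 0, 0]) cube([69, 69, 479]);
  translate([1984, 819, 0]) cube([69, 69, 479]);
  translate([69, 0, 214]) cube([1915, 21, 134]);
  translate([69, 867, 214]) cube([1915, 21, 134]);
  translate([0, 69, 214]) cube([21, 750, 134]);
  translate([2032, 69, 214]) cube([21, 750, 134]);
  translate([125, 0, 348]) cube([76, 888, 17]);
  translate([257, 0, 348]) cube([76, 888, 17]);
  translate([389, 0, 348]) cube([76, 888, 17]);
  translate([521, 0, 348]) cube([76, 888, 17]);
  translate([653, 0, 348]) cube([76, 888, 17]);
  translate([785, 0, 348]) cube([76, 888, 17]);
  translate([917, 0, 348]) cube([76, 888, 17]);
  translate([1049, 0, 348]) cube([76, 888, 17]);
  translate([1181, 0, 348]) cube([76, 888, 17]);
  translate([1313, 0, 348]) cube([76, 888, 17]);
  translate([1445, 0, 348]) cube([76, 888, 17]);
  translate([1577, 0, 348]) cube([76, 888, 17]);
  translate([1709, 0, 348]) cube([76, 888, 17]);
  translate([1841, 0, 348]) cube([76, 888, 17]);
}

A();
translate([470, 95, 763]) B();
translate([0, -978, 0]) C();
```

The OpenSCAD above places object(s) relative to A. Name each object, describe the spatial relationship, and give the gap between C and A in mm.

The bed frame's nearest face is 90 mm from the table's −y face.

A is a table. B is an open box. C is a bed frame. The open box is on top of the table, centred. The bed frame is on the floor beside the table on its −y side. The gap between the bed frame and the table is 90 mm.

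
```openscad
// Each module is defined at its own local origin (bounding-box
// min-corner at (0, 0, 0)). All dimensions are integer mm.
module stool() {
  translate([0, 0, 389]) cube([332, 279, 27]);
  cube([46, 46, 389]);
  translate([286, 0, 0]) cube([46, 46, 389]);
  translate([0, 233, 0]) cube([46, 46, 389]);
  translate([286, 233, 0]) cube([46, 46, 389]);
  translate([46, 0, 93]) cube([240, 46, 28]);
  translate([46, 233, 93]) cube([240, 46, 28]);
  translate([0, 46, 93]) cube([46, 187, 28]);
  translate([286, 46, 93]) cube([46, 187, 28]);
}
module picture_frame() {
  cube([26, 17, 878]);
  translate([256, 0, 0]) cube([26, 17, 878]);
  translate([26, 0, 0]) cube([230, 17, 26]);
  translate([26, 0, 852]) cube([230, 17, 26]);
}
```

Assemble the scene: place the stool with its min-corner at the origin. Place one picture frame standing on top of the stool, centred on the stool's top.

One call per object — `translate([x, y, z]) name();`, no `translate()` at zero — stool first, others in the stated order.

stool();
translate([25, 131, 416]) picture_frame();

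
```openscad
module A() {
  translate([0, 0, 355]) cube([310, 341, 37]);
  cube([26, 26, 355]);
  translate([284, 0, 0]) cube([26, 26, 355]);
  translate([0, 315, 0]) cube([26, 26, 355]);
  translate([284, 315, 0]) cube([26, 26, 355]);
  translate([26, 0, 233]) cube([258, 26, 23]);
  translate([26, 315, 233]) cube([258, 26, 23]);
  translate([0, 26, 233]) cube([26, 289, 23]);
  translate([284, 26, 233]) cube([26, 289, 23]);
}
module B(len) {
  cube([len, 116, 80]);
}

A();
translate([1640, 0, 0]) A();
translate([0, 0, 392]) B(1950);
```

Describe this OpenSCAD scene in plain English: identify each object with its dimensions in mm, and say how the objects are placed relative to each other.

A is a four-legged stool. The seat is a 310×341×37 mm slab whose top surface is at z = 392 mm; four square legs, each 26×26 mm in cross-section, run from the floor (z = 0) to the underside of the seat, each flush with a corner of the seat. Four stretchers, 26 mm wide and 23 mm tall, connect adjacent legs with their undersides at z = 233 mm, each running between the inner faces of the legs it joins and aligned with the legs' outer faces on the other axis.

B is a rectangular beam 1950 mm long (x), 116 mm deep (y), 80 mm thick (z).

The beam spans the tops of two stools placed 1330 mm apart, resting at z = 392 mm.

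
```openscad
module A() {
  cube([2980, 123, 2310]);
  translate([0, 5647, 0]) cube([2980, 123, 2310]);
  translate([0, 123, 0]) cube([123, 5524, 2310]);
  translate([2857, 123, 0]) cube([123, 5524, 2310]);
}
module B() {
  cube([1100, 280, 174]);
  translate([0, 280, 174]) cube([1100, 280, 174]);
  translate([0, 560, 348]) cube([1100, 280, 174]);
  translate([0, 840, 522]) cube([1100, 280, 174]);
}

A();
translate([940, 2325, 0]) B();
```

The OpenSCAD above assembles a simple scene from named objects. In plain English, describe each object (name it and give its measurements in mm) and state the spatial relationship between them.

A is a box-shaped house frame (walls only): outside footprint 2980×5770 mm, wall height 2310 mm, wall thickness 123 mm. The two y-facing walls run the full x-width; the two x-facing walls fit between the inner faces of the y-facing walls.

B is a run of 4 identical solid stair steps. Each tread is 1100×280 mm and each step block is 174 mm high. Step 1 rests on the floor; step k is offset from step 1 by (k−1)×280 mm in y and (k−1)×174 mm in z.

The staircase sits inside the house frame, centred.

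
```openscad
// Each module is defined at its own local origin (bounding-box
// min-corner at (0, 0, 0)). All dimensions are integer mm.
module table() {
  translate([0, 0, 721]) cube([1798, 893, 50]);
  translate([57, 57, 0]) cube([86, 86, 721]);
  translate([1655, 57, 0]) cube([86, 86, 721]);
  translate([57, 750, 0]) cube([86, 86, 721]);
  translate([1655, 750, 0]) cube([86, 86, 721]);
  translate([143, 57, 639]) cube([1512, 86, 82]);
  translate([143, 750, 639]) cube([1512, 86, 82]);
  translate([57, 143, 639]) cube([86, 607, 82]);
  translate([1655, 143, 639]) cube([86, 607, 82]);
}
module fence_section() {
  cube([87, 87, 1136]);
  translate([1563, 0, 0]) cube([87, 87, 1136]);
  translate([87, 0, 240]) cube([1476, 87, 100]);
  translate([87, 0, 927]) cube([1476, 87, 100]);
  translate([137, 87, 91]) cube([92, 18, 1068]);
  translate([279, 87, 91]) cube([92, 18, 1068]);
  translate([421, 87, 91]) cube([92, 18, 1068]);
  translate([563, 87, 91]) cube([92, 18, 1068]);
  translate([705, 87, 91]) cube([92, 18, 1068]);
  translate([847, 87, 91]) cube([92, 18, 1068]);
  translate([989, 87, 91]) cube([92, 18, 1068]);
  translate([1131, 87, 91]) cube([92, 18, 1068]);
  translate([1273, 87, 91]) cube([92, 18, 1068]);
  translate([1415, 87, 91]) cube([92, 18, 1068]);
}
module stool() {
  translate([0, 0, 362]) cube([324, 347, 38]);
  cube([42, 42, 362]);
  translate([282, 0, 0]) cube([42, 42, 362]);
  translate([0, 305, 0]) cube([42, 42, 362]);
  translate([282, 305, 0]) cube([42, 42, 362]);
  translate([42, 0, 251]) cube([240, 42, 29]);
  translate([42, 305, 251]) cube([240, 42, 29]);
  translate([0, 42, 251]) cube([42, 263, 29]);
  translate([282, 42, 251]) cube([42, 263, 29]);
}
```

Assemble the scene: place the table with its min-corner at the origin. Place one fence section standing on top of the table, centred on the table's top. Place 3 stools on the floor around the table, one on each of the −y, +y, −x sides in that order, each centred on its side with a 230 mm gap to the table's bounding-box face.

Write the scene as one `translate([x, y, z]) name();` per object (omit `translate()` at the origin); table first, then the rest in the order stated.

table();
translate([74, 394, 771]) fence_section();
translate([737, -577, 0]) stool();
translate([737, 1123, 0]) stool();
translate([-554, 273, 0]) stool();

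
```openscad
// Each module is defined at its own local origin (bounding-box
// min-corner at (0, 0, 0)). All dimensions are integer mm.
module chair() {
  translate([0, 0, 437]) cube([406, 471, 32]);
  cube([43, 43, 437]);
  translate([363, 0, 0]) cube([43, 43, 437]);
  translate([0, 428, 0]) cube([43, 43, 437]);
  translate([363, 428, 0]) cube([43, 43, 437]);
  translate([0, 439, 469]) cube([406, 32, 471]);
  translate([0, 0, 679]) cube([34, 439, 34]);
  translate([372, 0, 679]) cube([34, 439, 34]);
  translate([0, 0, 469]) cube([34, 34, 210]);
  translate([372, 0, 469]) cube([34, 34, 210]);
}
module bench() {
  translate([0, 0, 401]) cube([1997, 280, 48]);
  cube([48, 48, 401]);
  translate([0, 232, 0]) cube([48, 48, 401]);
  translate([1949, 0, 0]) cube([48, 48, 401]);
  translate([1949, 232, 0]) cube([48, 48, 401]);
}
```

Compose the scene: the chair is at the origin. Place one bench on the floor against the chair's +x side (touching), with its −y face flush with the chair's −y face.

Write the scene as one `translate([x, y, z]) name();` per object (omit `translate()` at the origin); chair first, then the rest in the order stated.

chair();
translate([406, 0, 0]) bench();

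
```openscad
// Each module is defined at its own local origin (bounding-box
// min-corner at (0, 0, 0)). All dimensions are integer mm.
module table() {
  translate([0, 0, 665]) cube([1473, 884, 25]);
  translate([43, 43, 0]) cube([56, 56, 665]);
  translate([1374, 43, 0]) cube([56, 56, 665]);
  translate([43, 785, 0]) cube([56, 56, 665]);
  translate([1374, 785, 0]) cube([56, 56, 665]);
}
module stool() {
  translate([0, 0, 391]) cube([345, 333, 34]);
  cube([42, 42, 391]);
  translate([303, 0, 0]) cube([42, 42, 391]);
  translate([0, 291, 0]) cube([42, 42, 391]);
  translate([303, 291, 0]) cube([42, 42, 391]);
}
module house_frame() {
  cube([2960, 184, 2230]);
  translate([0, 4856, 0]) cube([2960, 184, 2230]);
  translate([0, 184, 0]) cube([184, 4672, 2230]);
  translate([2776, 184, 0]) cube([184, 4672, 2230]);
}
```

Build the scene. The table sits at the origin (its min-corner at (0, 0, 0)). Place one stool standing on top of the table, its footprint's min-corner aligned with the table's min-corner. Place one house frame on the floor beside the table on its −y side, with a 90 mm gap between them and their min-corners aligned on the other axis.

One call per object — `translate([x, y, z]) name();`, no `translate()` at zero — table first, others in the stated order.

table();
translate([0, 0, 690]) stool();
translate([0, -5130, 0]) house_frame();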